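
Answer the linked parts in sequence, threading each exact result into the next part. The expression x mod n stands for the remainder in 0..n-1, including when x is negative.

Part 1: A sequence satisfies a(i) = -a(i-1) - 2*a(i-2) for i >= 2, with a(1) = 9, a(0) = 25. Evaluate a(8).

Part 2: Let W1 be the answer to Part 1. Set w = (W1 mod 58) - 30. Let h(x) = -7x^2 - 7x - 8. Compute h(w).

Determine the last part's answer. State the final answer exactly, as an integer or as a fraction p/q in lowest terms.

Part 1: a(2) = -1*(9) - 2*(25) = -59; iterating: a(2)=-59, a(3)=41, a(4)=77, a(5)=-159, a(6)=5, a(7)=313, a(8)=-323; answer -323
Part 2: W1 = -323; w = -5; -7*(-5)^2 - 7*(-5)^1 - 8 = (-175) + (35) + (-8) = -148; answer -148

-148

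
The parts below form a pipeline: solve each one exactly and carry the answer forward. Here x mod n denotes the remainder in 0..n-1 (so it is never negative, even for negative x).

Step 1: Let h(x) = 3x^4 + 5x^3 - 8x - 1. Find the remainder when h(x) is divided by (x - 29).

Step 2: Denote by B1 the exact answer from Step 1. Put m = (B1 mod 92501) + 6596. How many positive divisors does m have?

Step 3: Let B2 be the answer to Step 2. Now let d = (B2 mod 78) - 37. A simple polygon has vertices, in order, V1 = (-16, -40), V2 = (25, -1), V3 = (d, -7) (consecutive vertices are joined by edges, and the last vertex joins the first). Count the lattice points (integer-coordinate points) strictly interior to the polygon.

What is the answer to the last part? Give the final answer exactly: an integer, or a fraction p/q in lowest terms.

Step 1: remainder = value at the root: 3*(29)^4 + 5*(29)^3 - 8*(29)^1 - 1 = (2121843) + (121945) + (-232) + (-1) = 2243555; answer 2243555
Step 2: B1 = 2243555; m = 30127; 30127 = 47 * 641; number of divisors = (1+1) * (1+1) = 4; answer 4
Step 3: B2 = 4; d = -33; cross terms: (-16*-1 - 25*-40)=1016, (25*-7 - -33*-1)=-208, (-33*-40 - -16*-7)=1208; twice the area = |2016| = 2016; area = 1008; boundary points = 1 + 2 + 1 = 4; strictly interior points = area - boundary/2 + 1 = 1007; answer 1007

1007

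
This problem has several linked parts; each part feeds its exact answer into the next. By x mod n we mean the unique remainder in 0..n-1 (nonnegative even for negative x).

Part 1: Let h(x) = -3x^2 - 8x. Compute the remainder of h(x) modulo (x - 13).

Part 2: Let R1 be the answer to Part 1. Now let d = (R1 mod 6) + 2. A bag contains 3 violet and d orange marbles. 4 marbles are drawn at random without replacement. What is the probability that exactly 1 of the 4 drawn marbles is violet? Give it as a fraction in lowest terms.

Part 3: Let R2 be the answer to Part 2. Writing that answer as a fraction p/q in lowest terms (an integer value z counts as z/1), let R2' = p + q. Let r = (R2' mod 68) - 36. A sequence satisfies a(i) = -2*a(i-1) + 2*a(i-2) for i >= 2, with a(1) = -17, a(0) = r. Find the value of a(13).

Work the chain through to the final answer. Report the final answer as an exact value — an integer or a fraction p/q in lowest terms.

676672

Part 1: remainder = value at the root: -3*(13)^2 - 8*(13)^1 = (-507) + (-104) = -611; answer -611
Part 2: R1 = -611; d = 3; total draws C(6,4) = 15; favorable C(3,1)*C(3,3) = 3; P = 1/5; answer 1/5
Part 3: R2 = 1/5; threaded value p + q = 6; r = -30; a(2) = -2*(-17) + 2*(-30) = -26; iterating: a(2)=-26, a(3)=18, a(4)=-88, a(5)=212, a(6)=-600, a(7)=1624, a(8)=-4448, a(9)=12144, a(10)=-33184, a(11)=90656, a(12)=-247680, a(13)=676672; answer 676672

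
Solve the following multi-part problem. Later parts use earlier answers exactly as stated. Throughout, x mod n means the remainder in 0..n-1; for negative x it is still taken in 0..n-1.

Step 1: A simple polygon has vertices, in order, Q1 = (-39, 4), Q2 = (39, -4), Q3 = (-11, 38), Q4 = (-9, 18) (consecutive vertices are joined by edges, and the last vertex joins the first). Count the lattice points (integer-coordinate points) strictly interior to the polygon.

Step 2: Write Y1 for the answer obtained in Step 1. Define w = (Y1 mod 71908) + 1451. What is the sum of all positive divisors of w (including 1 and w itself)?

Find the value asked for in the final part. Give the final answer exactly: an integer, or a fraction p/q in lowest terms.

4508

Step 1: cross terms: (-39*-4 - 39*4)=0, (39*38 - -11*-4)=1438, (-11*18 - -9*38)=144, (-9*4 - -39*18)=666; twice the area = |2248| = 2248; area = 1124; boundary points = 2 + 2 + 2 + 2 = 8; strictly interior points = area - boundary/2 + 1 = 1121; answer 1121
Step 2: Y1 = 1121; w = 2572; 2572 = 2^2 * 643; sigma = (1 + 2 + 4) * (1 + 643) = 7 * 644 = 4508; answer 4508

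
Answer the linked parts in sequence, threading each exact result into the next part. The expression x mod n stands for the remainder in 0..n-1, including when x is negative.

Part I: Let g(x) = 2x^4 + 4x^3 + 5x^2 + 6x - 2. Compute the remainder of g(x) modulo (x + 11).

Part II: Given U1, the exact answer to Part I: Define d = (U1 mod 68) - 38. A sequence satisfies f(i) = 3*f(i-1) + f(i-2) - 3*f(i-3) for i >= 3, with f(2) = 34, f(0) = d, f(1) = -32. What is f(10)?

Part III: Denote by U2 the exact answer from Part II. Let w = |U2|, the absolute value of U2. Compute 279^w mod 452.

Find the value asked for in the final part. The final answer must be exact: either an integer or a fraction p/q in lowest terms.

117

Part I: remainder = value at the root: 2*(-11)^4 + 4*(-11)^3 + 5*(-11)^2 + 6*(-11)^1 - 2 = (29282) + (-5324) + (605) + (-66) + (-2) = 24495; answer 24495
Part II: U1 = 24495; d = -23; f(3) = 3*(34) + 1*(-32) - 3*(-23) = 139; iterating: f(3)=139, f(4)=547, f(5)=1678, f(6)=5164, f(7)=15529, f(8)=46717, f(9)=140188, f(10)=420694; answer 420694
Part III: U2 = 420694; w = 420694; squarings mod 452: 279^1=279, 279^2=97, 279^4=369, 279^8=109, 279^16=129, 279^32=369, 279^64=109, 279^128=129, 279^256=369, 279^512=109, 279^1024=129, 279^2048=369, 279^4096=109, 279^8192=129, 279^16384=369, 279^32768=109, 279^65536=129, 279^131072=369, 279^262144=109; 279^420694 = 279^2 * 279^4 * 279^16 * 279^64 * 279^256 * 279^512 * 279^2048 * 279^8192 * 279^16384 * 279^131072 * 279^262144 = 117 (mod 452); answer 117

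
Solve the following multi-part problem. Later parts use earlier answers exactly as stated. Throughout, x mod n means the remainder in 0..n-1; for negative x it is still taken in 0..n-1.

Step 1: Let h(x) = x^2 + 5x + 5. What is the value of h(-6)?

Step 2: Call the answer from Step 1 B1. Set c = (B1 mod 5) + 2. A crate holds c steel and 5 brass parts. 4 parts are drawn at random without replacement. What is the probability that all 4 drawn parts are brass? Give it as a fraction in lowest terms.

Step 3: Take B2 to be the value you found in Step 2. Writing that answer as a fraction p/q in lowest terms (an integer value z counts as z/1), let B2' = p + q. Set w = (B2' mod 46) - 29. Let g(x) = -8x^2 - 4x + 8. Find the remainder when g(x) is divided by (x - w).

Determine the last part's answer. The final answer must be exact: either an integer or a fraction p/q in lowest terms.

-1504

Step 1: 1*(-6)^2 + 5*(-6)^1 + 5 = (36) + (-30) + (5) = 11; answer 11
Step 2: B1 = 11; c = 3; total draws C(8,4) = 70; favorable C(5,4) = 5; P = 1/14; answer 1/14
Step 3: B2 = 1/14; threaded value p + q = 15; w = -14; remainder = value at the root: -8*(-14)^2 - 4*(-14)^1 + 8 = (-1568) + (56) + (8) = -1504; answer -1504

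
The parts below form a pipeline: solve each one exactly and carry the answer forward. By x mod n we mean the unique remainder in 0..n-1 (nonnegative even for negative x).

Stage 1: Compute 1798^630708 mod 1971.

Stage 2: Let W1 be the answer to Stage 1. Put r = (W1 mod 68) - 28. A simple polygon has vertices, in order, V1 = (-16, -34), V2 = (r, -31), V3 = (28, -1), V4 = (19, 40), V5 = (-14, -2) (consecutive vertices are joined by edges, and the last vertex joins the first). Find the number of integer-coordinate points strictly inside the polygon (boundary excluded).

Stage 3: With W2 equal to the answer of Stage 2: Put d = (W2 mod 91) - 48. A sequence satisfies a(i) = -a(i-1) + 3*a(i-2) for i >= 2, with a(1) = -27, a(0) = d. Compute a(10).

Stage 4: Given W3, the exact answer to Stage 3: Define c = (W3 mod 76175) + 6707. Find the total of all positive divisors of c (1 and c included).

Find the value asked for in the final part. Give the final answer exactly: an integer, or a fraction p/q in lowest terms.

74552

Stage 1: squarings mod 1971: 1798^1=1798, 1798^2=364, 1798^4=439, 1798^8=1534, 1798^16=1753, 1798^32=220, 1798^64=1096, 1798^128=877, 1798^256=439, 1798^512=1534, 1798^1024=1753, 1798^2048=220, 1798^4096=1096, 1798^8192=877, 1798^16384=439, 1798^32768=1534, 1798^65536=1753, 1798^131072=220, 1798^262144=1096, 1798^524288=877; 1798^630708 = 1798^4 * 1798^16 * 1798^32 * 1798^128 * 1798^256 * 1798^512 * 1798^1024 * 1798^2048 * 1798^4096 * 1798^32768 * 1798^65536 * 1798^524288 = 658 (mod 1971); answer 658
Stage 2: W1 = 658; r = 18; cross terms: (-16*-31 - 18*-34)=1108, (18*-1 - 28*-31)=850, (28*40 - 19*-1)=1139, (19*-2 - -14*40)=522, (-14*-34 - -16*-2)=444; twice the area = |4063| = 4063; area = 4063/2; boundary points = 1 + 10 + 1 + 3 + 2 = 17; strictly interior points = area - boundary/2 + 1 = 2024; answer 2024
Stage 3: W2 = 2024; d = -26; a(2) = -1*(-27) + 3*(-26) = -51; iterating: a(2)=-51, a(3)=-30, a(4)=-123, a(5)=33, a(6)=-402, a(7)=501, a(8)=-1707, a(9)=3210, a(10)=-8331; answer -8331
Stage 4: W3 = -8331; c = 74551; 74551 is prime, so its only divisors are 1 and 74551; sigma = 1 + 74551 = 74552; answer 74552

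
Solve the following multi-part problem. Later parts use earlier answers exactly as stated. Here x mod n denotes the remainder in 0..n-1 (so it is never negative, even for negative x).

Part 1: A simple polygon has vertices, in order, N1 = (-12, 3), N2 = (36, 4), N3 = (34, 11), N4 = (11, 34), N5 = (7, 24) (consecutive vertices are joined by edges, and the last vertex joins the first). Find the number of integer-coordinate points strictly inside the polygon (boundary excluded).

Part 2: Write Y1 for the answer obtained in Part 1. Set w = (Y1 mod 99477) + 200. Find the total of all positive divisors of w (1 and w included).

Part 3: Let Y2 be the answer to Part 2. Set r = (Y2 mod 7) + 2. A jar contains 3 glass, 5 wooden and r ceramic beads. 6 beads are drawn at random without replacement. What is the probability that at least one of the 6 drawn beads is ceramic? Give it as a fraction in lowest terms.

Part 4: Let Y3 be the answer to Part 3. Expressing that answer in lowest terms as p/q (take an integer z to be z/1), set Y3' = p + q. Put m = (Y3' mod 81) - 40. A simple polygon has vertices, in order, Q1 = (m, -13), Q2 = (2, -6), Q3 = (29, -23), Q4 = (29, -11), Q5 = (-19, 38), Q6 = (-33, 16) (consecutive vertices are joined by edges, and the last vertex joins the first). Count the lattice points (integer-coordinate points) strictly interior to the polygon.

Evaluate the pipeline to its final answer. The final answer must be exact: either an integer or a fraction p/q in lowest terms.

Part 1: cross terms: (-12*4 - 36*3)=-156, (36*11 - 34*4)=260, (34*34 - 11*11)=1035, (11*24 - 7*34)=26, (7*3 - -12*24)=309; twice the area = |1474| = 1474; area = 737; boundary points = 1 + 1 + 23 + 2 + 1 = 28; strictly interior points = area - boundary/2 + 1 = 724; answer 724
Part 2: Y1 = 724; w = 924; 924 = 2^2 * 3 * 7 * 11; sigma = (1 + 2 + 4) * (1 + 3) * (1 + 7) * (1 + 11) = 7 * 4 * 8 * 12 = 2688; answer 2688
Part 3: Y2 = 2688; r = 2; total draws C(10,6) = 210; complement C(8,6) = 28; favorable 210 - 28 = 182; P = 13/15; answer 13/15
Part 4: Y3 = 13/15; threaded value p + q = 28; m = -12; cross terms: (-12*-6 - 2*-13)=98, (2*-23 - 29*-6)=128, (29*-11 - 29*-23)=348, (29*38 - -19*-11)=893, (-19*16 - -33*38)=950, (-33*-13 - -12*16)=621; twice the area = |3038| = 3038; area = 1519; boundary points = 7 + 1 + 12 + 1 + 2 + 1 = 24; strictly interior points = area - boundary/2 + 1 = 1508; answer 1508

1508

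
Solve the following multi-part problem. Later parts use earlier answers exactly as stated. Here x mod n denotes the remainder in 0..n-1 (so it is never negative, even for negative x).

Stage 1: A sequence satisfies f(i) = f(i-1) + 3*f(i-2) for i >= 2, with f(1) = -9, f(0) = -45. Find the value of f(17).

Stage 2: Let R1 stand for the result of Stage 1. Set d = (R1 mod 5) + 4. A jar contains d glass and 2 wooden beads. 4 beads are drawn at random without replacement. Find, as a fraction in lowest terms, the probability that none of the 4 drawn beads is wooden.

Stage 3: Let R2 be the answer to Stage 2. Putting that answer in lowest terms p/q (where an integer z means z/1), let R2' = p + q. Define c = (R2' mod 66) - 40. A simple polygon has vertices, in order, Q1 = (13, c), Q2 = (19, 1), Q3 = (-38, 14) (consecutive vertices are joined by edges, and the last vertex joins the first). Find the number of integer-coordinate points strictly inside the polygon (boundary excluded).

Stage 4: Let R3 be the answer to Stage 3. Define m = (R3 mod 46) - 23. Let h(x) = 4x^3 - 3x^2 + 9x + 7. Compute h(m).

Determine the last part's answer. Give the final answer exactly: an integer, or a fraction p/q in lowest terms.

-5779

Stage 1: f(2) = 1*(-9) + 3*(-45) = -144; iterating: f(2)=-144, f(3)=-171, f(4)=-603, f(5)=-1116, f(6)=-2925, f(7)=-6273, f(8)=-15048, f(9)=-33867, f(10)=-79011, f(11)=-180612, f(12)=-417645, f(13)=-959481, f(14)=-2212416, f(15)=-5090859, f(16)=-11728107, f(17)=-27000684; answer -27000684
Stage 2: R1 = -27000684; d = 5; total draws C(7,4) = 35; favorable C(5,4) = 5; P = 1/7; answer 1/7
Stage 3: R2 = 1/7; threaded value p + q = 8; c = -32; cross terms: (13*1 - 19*-32)=621, (19*14 - -38*1)=304, (-38*-32 - 13*14)=1034; twice the area = |1959| = 1959; area = 1959/2; boundary points = 3 + 1 + 1 = 5; strictly interior points = area - boundary/2 + 1 = 978; answer 978
Stage 4: R3 = 978; m = -11; 4*(-11)^3 - 3*(-11)^2 + 9*(-11)^1 + 7 = (-5324) + (-363) + (-99) + (7) = -5779; answer -5779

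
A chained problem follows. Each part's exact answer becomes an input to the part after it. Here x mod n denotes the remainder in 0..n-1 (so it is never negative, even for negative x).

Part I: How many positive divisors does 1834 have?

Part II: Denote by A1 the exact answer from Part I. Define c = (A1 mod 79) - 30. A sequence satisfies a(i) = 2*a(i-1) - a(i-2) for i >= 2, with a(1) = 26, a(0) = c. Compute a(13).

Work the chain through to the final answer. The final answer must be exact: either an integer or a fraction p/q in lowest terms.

602

Part I: 1834 = 2 * 7 * 131; number of divisors = (1+1) * (1+1) * (1+1) = 8; answer 8
Part II: A1 = 8; c = -22; a(2) = 2*(26) - 1*(-22) = 74; iterating: a(2)=74, a(3)=122, a(4)=170, a(5)=218, a(6)=266, a(7)=314, a(8)=362, a(9)=410, a(10)=458, a(11)=506, a(12)=554, a(13)=602; answer 602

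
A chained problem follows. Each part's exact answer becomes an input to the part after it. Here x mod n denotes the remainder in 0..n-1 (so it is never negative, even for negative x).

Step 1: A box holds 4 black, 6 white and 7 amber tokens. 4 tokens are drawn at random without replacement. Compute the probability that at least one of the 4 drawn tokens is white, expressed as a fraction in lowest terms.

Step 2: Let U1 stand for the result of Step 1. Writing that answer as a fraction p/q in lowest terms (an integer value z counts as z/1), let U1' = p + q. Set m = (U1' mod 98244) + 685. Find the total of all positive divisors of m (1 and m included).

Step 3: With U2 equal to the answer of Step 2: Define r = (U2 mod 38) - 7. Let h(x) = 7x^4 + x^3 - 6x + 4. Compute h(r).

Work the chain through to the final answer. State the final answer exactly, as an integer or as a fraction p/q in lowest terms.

1970920

Step 1: total draws C(17,4) = 2380; complement C(11,4) = 330; favorable 2380 - 330 = 2050; P = 205/238; answer 205/238
Step 2: U1 = 205/238; threaded value p + q = 443; m = 1128; 1128 = 2^3 * 3 * 47; sigma = (1 + 2 + 4 + 8) * (1 + 3) * (1 + 47) = 15 * 4 * 48 = 2880; answer 2880
Step 3: U2 = 2880; r = 23; 7*(23)^4 + 1*(23)^3 - 6*(23)^1 + 4 = (1958887) + (12167) + (-138) + (4) = 1970920; answer 1970920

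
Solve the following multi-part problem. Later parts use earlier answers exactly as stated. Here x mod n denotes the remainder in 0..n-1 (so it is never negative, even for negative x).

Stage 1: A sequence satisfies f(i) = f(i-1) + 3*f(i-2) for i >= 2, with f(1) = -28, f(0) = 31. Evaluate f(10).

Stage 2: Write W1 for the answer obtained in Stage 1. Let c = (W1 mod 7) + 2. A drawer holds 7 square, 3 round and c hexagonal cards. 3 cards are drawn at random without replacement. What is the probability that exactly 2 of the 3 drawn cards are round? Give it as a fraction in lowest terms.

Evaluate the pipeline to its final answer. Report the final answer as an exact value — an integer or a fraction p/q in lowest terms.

Stage 1: f(2) = 1*(-28) + 3*(31) = 65; iterating: f(2)=65, f(3)=-19, f(4)=176, f(5)=119, f(6)=647, f(7)=1004, f(8)=2945, f(9)=5957, f(10)=14792; answer 14792
Stage 2: W1 = 14792; c = 3; total draws C(13,3) = 286; favorable C(3,2)*C(10,1) = 30; P = 15/143; answer 15/143

15/143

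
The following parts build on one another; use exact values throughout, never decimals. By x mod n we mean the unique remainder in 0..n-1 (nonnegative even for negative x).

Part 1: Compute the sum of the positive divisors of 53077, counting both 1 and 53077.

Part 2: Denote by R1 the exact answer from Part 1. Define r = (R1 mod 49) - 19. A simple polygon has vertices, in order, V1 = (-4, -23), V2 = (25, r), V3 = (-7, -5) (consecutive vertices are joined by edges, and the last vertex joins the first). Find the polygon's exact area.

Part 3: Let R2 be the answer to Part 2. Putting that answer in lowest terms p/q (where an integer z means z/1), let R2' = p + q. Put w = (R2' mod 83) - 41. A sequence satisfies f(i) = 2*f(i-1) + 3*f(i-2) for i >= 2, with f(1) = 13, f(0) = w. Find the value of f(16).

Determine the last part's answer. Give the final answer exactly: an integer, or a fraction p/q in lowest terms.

462752270

Part 1: 53077 is prime, so its only divisors are 1 and 53077; sigma = 1 + 53077 = 53078; answer 53078
Part 2: R1 = 53078; r = -8; cross terms: (-4*-8 - 25*-23)=607, (25*-5 - -7*-8)=-181, (-7*-23 - -4*-5)=141; twice the area = |567| = 567; area = 567/2; answer 567/2
Part 3: R2 = 567/2; threaded value p + q = 569; w = 30; f(2) = 2*(13) + 3*(30) = 116; iterating: f(2)=116, f(3)=271, f(4)=890, f(5)=2593, f(6)=7856, f(7)=23491, f(8)=70550, f(9)=211573, f(10)=634796, f(11)=1904311, f(12)=5713010, f(13)=17138953, f(14)=51416936, f(15)=154250731, f(16)=462752270; answer 462752270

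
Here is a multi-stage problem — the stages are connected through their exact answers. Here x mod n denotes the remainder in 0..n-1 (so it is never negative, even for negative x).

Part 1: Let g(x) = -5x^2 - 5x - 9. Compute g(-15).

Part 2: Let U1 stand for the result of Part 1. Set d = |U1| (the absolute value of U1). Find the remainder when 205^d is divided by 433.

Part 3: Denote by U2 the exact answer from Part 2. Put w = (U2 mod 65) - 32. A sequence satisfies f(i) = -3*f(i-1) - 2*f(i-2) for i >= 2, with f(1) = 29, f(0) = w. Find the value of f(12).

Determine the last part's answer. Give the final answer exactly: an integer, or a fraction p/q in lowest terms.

-32781

Part 1: -5*(-15)^2 - 5*(-15)^1 - 9 = (-1125) + (75) + (-9) = -1059; answer -1059
Part 2: U1 = -1059; d = 1059; squarings mod 433: 205^1=205, 205^2=24, 205^4=143, 205^8=98, 205^16=78, 205^32=22, 205^64=51, 205^128=3, 205^256=9, 205^512=81, 205^1024=66; 205^1059 = 205^1 * 205^2 * 205^32 * 205^1024 = 206 (mod 433); answer 206
Part 3: U2 = 206; w = -21; f(2) = -3*(29) - 2*(-21) = -45; iterating: f(2)=-45, f(3)=77, f(4)=-141, f(5)=269, f(6)=-525, f(7)=1037, f(8)=-2061, f(9)=4109, f(10)=-8205, f(11)=16397, f(12)=-32781; answer -32781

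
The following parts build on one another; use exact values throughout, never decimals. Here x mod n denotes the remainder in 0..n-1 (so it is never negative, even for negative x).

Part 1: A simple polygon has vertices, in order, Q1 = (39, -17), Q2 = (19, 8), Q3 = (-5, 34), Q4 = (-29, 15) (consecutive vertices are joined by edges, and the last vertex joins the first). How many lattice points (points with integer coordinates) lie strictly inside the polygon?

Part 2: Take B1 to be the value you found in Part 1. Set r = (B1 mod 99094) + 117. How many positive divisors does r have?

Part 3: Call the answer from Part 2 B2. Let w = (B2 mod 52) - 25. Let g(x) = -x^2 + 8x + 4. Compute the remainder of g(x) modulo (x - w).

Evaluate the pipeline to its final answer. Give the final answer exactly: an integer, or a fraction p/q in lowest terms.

-421

Part 1: cross terms: (39*8 - 19*-17)=635, (19*34 - -5*8)=686, (-5*15 - -29*34)=911, (-29*-17 - 39*15)=-92; twice the area = |2140| = 2140; area = 1070; boundary points = 5 + 2 + 1 + 4 = 12; strictly interior points = area - boundary/2 + 1 = 1065; answer 1065
Part 2: B1 = 1065; r = 1182; 1182 = 2 * 3 * 197; number of divisors = (1+1) * (1+1) * (1+1) = 8; answer 8
Part 3: B2 = 8; w = -17; remainder = value at the root: -1*(-17)^2 + 8*(-17)^1 + 4 = (-289) + (-136) + (4) = -421; answer -421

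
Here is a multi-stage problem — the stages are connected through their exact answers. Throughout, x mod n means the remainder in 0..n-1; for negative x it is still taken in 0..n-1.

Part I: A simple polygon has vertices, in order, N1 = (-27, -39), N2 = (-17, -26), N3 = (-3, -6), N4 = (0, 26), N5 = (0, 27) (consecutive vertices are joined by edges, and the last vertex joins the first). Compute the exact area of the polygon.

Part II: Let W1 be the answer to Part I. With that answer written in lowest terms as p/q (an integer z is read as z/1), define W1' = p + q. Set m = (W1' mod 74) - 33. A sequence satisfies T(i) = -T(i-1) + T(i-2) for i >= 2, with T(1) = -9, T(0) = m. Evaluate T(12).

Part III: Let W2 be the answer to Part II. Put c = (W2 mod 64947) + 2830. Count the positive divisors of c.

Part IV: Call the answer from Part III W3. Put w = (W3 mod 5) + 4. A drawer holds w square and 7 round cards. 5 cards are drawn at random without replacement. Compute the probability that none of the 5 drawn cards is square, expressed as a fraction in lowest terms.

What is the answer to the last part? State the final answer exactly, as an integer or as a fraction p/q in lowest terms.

1/143

Part I: cross terms: (-27*-26 - -17*-39)=39, (-17*-6 - -3*-26)=24, (-3*26 - 0*-6)=-78, (0*27 - 0*26)=0, (0*-39 - -27*27)=729; twice the area = |714| = 714; area = 357; answer 357
Part II: W1 = 357; threaded value p + q = 358; m = 29; T(2) = -1*(-9) + 1*(29) = 38; iterating: T(2)=38, T(3)=-47, T(4)=85, T(5)=-132, T(6)=217, T(7)=-349, T(8)=566, T(9)=-915, T(10)=1481, T(11)=-2396, T(12)=3877; answer 3877
Part III: W2 = 3877; c = 6707; 6707 = 19 * 353; number of divisors = (1+1) * (1+1) = 4; answer 4
Part IV: W3 = 4; w = 8; total draws C(15,5) = 3003; favorable C(7,5) = 21; P = 1/143; answer 1/143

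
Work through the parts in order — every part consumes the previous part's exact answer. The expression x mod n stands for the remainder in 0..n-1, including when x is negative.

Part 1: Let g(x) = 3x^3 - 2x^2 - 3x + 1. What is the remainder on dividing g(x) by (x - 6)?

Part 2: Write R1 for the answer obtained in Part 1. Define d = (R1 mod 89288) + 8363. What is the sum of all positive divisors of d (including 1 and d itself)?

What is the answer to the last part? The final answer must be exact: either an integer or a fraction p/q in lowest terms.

Part 1: remainder = value at the root: 3*(6)^3 - 2*(6)^2 - 3*(6)^1 + 1 = (648) + (-72) + (-18) + (1) = 559; answer 559
Part 2: R1 = 559; d = 8922; 8922 = 2 * 3 * 1487; sigma = (1 + 2) * (1 + 3) * (1 + 1487) = 3 * 4 * 1488 = 17856; answer 17856

17856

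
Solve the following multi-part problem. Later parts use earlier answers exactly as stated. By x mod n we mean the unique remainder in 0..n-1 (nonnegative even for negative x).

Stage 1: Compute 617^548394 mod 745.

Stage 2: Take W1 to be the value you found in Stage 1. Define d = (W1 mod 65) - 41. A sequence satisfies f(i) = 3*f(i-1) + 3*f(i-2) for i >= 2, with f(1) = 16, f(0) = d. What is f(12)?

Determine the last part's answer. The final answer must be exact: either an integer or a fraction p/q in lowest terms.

Stage 1: squarings mod 745: 617^1=617, 617^2=739, 617^4=36, 617^8=551, 617^16=386, 617^32=741, 617^64=16, 617^128=256, 617^256=721, 617^512=576, 617^1024=251, 617^2048=421, 617^4096=676, 617^8192=291, 617^16384=496, 617^32768=166, 617^65536=736, 617^131072=81, 617^262144=601, 617^524288=621; 617^548394 = 617^2 * 617^8 * 617^32 * 617^512 * 617^1024 * 617^2048 * 617^4096 * 617^16384 * 617^524288 = 489 (mod 745); answer 489
Stage 2: W1 = 489; d = -7; f(2) = 3*(16) + 3*(-7) = 27; iterating: f(2)=27, f(3)=129, f(4)=468, f(5)=1791, f(6)=6777, f(7)=25704, f(8)=97443, f(9)=369441, f(10)=1400652, f(11)=5310279, f(12)=20132793; answer 20132793

20132793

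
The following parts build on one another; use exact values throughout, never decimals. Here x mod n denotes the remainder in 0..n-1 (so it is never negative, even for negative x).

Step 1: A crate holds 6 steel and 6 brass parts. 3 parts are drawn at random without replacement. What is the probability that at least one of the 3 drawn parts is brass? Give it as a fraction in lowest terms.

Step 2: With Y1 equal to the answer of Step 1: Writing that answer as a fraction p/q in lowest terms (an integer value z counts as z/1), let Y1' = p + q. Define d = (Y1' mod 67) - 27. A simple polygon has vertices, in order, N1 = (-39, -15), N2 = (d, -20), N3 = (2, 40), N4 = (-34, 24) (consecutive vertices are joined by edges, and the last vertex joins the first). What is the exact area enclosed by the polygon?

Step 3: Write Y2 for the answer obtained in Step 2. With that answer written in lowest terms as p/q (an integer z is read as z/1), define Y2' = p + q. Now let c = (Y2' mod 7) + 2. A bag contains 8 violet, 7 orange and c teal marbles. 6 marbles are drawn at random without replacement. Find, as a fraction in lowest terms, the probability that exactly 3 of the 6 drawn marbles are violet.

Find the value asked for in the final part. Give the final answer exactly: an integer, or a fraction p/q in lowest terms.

Step 1: total draws C(12,3) = 220; complement C(6,3) = 20; favorable 220 - 20 = 200; P = 10/11; answer 10/11
Step 2: Y1 = 10/11; threaded value p + q = 21; d = -6; cross terms: (-39*-20 - -6*-15)=690, (-6*40 - 2*-20)=-200, (2*24 - -34*40)=1408, (-34*-15 - -39*24)=1446; twice the area = |3344| = 3344; area = 1672; answer 1672
Step 3: Y2 = 1672; threaded value p + q = 1673; c = 2; total draws C(17,6) = 12376; favorable C(8,3)*C(9,3) = 4704; P = 84/221; answer 84/221

84/221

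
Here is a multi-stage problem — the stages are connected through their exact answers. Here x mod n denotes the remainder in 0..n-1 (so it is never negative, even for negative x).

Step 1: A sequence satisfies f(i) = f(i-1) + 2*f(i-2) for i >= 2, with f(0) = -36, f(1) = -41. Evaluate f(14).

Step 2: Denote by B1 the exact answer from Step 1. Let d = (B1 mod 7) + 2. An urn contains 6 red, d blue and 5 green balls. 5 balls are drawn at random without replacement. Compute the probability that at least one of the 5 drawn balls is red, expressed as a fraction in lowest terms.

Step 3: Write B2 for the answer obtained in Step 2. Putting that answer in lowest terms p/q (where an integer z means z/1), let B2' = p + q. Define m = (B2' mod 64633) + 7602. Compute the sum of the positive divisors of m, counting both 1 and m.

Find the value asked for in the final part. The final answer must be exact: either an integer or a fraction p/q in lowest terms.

Step 1: f(2) = 1*(-41) + 2*(-36) = -113; iterating: f(2)=-113, f(3)=-195, f(4)=-421, f(5)=-811, f(6)=-1653, f(7)=-3275, f(8)=-6581, f(9)=-13131, f(10)=-26293, f(11)=-52555, f(12)=-105141, f(13)=-210251, f(14)=-420533; answer -420533
Step 2: B1 = -420533; d = 8; total draws C(19,5) = 11628; complement C(13,5) = 1287; favorable 11628 - 1287 = 10341; P = 1149/1292; answer 1149/1292
Step 3: B2 = 1149/1292; threaded value p + q = 2441; m = 10043; 10043 = 11^2 * 83; sigma = (1 + 11 + 121) * (1 + 83) = 133 * 84 = 11172; answer 11172

11172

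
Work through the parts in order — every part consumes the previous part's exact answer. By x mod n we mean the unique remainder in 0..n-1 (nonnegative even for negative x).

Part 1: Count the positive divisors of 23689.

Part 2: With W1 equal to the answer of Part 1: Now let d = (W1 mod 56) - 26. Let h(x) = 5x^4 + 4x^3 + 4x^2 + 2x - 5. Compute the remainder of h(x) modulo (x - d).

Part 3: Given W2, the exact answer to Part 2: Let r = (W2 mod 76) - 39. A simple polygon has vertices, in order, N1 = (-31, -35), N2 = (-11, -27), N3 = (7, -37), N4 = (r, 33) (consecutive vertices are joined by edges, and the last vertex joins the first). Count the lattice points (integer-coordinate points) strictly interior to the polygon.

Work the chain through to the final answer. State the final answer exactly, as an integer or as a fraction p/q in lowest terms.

Part 1: 23689 is prime, so its only divisors are 1 and 23689; count = 2; answer 2
Part 2: W1 = 2; d = -24; remainder = value at the root: 5*(-24)^4 + 4*(-24)^3 + 4*(-24)^2 + 2*(-24)^1 - 5 = (1658880) + (-55296) + (2304) + (-48) + (-5) = 1605835; answer 1605835
Part 3: W2 = 1605835; r = -8; cross terms: (-31*-27 - -11*-35)=452, (-11*-37 - 7*-27)=596, (7*33 - -8*-37)=-65, (-8*-35 - -31*33)=1303; twice the area = |2286| = 2286; area = 1143; boundary points = 4 + 2 + 5 + 1 = 12; strictly interior points = area - boundary/2 + 1 = 1138; answer 1138

1138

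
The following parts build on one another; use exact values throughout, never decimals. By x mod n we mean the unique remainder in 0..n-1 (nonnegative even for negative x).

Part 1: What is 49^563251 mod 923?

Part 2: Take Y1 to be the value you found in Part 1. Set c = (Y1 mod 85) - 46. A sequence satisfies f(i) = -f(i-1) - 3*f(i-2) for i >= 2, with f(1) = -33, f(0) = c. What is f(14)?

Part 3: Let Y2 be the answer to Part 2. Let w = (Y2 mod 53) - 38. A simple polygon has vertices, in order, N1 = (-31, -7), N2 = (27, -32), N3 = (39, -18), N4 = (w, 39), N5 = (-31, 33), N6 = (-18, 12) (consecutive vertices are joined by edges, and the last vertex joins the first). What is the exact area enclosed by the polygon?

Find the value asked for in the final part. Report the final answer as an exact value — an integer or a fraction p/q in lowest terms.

2314

Part 1: squarings mod 923: 49^1=49, 49^2=555, 49^4=666, 49^8=516, 49^16=432, 49^32=178, 49^64=302, 49^128=750, 49^256=393, 49^512=308, 49^1024=718, 49^2048=490, 49^4096=120, 49^8192=555, 49^16384=666, 49^32768=516, 49^65536=432, 49^131072=178, 49^262144=302, 49^524288=750; 49^563251 = 49^1 * 49^2 * 49^16 * 49^32 * 49^2048 * 49^4096 * 49^32768 * 49^524288 = 192 (mod 923); answer 192
Part 2: Y1 = 192; c = -24; f(2) = -1*(-33) - 3*(-24) = 105; iterating: f(2)=105, f(3)=-6, f(4)=-309, f(5)=327, f(6)=600, f(7)=-1581, f(8)=-219, f(9)=4962, f(10)=-4305, f(11)=-10581, f(12)=23496, f(13)=8247, f(14)=-78735; answer -78735
Part 3: Y2 = -78735; w = -15; cross terms: (-31*-32 - 27*-7)=1181, (27*-18 - 39*-32)=762, (39*39 - -15*-18)=1251, (-15*33 - -31*39)=714, (-31*12 - -18*33)=222, (-18*-7 - -31*12)=498; twice the area = |4628| = 4628; area = 2314; answer 2314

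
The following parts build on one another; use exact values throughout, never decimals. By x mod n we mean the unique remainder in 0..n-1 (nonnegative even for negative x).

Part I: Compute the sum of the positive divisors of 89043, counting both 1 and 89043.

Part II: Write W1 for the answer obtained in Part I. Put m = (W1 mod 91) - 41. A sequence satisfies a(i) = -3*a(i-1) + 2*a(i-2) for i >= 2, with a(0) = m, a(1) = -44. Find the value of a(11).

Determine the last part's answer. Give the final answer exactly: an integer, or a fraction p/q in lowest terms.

-7702528

Part I: 89043 = 3 * 67 * 443; sigma = (1 + 3) * (1 + 67) * (1 + 443) = 4 * 68 * 444 = 120768; answer 120768
Part II: W1 = 120768; m = -30; a(2) = -3*(-44) + 2*(-30) = 72; iterating: a(2)=72, a(3)=-304, a(4)=1056, a(5)=-3776, a(6)=13440, a(7)=-47872, a(8)=170496, a(9)=-607232, a(10)=2162688, a(11)=-7702528; answer -7702528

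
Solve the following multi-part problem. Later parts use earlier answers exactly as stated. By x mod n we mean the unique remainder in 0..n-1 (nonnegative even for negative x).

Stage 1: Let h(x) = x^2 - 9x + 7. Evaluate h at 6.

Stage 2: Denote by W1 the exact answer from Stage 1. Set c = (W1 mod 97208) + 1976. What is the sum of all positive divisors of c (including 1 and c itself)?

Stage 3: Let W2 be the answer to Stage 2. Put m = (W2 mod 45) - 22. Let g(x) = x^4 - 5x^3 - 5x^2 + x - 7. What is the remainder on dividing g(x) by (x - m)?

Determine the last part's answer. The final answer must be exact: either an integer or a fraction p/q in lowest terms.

57521

Stage 1: 1*(6)^2 - 9*(6)^1 + 7 = (36) + (-54) + (7) = -11; answer -11
Stage 2: W1 = -11; c = 99173; 99173 is prime, so its only divisors are 1 and 99173; sigma = 1 + 99173 = 99174; answer 99174
Stage 3: W2 = 99174; m = 17; remainder = value at the root: 1*(17)^4 - 5*(17)^3 - 5*(17)^2 + 1*(17)^1 - 7 = (83521) + (-24565) + (-1445) + (17) + (-7) = 57521; answer 57521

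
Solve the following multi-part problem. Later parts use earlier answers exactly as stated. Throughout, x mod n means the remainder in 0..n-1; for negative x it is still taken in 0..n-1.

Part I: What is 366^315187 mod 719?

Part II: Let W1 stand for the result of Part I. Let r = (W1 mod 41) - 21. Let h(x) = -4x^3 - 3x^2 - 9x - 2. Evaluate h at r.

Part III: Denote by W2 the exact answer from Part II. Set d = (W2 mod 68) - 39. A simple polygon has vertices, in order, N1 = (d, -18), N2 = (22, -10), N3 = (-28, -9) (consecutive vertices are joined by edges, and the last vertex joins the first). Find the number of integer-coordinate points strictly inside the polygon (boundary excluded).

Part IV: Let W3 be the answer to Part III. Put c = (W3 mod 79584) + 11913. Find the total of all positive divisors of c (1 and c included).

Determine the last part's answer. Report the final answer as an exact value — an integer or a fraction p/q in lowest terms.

Part I: squarings mod 719: 366^1=366, 366^2=222, 366^4=392, 366^8=517, 366^16=540, 366^32=405, 366^64=93, 366^128=21, 366^256=441, 366^512=351, 366^1024=252, 366^2048=232, 366^4096=618, 366^8192=135, 366^16384=250, 366^32768=666, 366^65536=652, 366^131072=175, 366^262144=427; 366^315187 = 366^1 * 366^2 * 366^16 * 366^32 * 366^256 * 366^512 * 366^1024 * 366^2048 * 366^16384 * 366^32768 * 366^262144 = 488 (mod 719); answer 488
Part II: W1 = 488; r = 16; -4*(16)^3 - 3*(16)^2 - 9*(16)^1 - 2 = (-16384) + (-768) + (-144) + (-2) = -17298; answer -17298
Part III: W2 = -17298; d = 3; cross terms: (3*-10 - 22*-18)=366, (22*-9 - -28*-10)=-478, (-28*-18 - 3*-9)=531; twice the area = |419| = 419; area = 419/2; boundary points = 1 + 1 + 1 = 3; strictly interior points = area - boundary/2 + 1 = 209; answer 209
Part IV: W3 = 209; c = 12122; 12122 = 2 * 11 * 19 * 29; sigma = (1 + 2) * (1 + 11) * (1 + 19) * (1 + 29) = 3 * 12 * 20 * 30 = 21600; answer 21600

21600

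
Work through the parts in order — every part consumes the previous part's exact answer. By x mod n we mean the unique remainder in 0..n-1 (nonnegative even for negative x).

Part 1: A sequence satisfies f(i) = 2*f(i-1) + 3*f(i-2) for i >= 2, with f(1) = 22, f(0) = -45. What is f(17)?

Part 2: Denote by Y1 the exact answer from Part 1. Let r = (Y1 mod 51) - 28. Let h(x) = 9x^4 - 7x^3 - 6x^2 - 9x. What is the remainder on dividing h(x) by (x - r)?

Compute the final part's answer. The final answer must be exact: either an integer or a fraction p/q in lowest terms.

Part 1: f(2) = 2*(22) + 3*(-45) = -91; iterating: f(2)=-91, f(3)=-116, f(4)=-505, f(5)=-1358, f(6)=-4231, f(7)=-12536, f(8)=-37765, f(9)=-113138, f(10)=-339571, f(11)=-1018556, f(12)=-3055825, f(13)=-9167318, f(14)=-27502111, f(15)=-82506176, f(16)=-247518685, f(17)=-742555898; answer -742555898
Part 2: Y1 = -742555898; r = -6; remainder = value at the root: 9*(-6)^4 - 7*(-6)^3 - 6*(-6)^2 - 9*(-6)^1 = (11664) + (1512) + (-216) + (54) = 13014; answer 13014

13014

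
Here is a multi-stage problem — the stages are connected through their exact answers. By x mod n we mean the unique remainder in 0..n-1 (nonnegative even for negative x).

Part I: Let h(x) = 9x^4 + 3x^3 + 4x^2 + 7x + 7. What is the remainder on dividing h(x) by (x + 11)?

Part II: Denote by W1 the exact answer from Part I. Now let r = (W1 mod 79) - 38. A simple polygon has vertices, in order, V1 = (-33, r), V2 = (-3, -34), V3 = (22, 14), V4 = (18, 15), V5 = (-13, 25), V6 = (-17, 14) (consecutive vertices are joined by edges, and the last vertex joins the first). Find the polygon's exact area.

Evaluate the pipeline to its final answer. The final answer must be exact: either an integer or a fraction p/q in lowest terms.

1530

Part I: remainder = value at the root: 9*(-11)^4 + 3*(-11)^3 + 4*(-11)^2 + 7*(-11)^1 + 7 = (131769) + (-3993) + (484) + (-77) + (7) = 128190; answer 128190
Part II: W1 = 128190; r = 14; cross terms: (-33*-34 - -3*14)=1164, (-3*14 - 22*-34)=706, (22*15 - 18*14)=78, (18*25 - -13*15)=645, (-13*14 - -17*25)=243, (-17*14 - -33*14)=224; twice the area = |3060| = 3060; area = 1530; answer 1530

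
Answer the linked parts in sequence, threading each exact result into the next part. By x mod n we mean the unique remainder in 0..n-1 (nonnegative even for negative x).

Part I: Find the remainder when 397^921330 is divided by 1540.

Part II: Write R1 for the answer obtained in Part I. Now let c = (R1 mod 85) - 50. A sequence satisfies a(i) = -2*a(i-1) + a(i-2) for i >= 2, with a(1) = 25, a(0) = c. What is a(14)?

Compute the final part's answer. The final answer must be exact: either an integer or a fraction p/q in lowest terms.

-1885706

Part I: squarings mod 1540: 397^1=397, 397^2=529, 397^4=1101, 397^8=221, 397^16=1101, 397^32=221, 397^64=1101, 397^128=221, 397^256=1101, 397^512=221, 397^1024=1101, 397^2048=221, 397^4096=1101, 397^8192=221, 397^16384=1101, 397^32768=221, 397^65536=1101, 397^131072=221, 397^262144=1101, 397^524288=221; 397^921330 = 397^2 * 397^16 * 397^32 * 397^64 * 397^128 * 397^512 * 397^1024 * 397^2048 * 397^131072 * 397^262144 * 397^524288 = 309 (mod 1540); answer 309
Part II: R1 = 309; c = 4; a(2) = -2*(25) + 1*(4) = -46; iterating: a(2)=-46, a(3)=117, a(4)=-280, a(5)=677, a(6)=-1634, a(7)=3945, a(8)=-9524, a(9)=22993, a(10)=-55510, a(11)=134013, a(12)=-323536, a(13)=781085, a(14)=-1885706; answer -1885706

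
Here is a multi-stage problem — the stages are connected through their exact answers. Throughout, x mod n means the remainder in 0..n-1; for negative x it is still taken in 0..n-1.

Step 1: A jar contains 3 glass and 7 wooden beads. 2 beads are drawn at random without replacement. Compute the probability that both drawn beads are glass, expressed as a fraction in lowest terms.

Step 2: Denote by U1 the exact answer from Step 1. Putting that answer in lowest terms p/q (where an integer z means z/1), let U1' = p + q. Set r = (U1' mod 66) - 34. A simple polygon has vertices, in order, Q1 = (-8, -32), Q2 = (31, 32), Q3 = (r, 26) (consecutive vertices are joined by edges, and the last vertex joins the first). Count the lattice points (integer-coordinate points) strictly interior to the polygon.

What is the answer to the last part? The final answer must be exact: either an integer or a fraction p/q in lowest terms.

1450

Step 1: total draws C(10,2) = 45; favorable C(3,2) = 3; P = 1/15; answer 1/15
Step 2: U1 = 1/15; threaded value p + q = 16; r = -18; cross terms: (-8*32 - 31*-32)=736, (31*26 - -18*32)=1382, (-18*-32 - -8*26)=784; twice the area = |2902| = 2902; area = 1451; boundary points = 1 + 1 + 2 = 4; strictly interior points = area - boundary/2 + 1 = 1450; answer 1450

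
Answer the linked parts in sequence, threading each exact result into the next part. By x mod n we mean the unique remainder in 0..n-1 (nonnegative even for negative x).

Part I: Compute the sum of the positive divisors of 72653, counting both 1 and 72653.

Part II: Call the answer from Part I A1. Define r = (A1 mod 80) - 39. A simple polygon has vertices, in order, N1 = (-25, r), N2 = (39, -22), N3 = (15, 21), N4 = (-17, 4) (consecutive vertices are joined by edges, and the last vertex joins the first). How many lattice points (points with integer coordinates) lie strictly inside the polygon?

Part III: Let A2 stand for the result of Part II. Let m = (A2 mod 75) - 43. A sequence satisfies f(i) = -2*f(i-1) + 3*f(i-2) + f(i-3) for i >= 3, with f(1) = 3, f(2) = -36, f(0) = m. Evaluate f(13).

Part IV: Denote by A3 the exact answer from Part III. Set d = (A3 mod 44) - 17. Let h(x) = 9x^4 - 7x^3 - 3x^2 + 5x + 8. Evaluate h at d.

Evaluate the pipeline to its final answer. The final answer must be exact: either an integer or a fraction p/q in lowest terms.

Part I: 72653 = 7 * 97 * 107; sigma = (1 + 7) * (1 + 97) * (1 + 107) = 8 * 98 * 108 = 84672; answer 84672
Part II: A1 = 84672; r = -7; cross terms: (-25*-22 - 39*-7)=823, (39*21 - 15*-22)=1149, (15*4 - -17*21)=417, (-17*-7 - -25*4)=219; twice the area = |2608| = 2608; area = 1304; boundary points = 1 + 1 + 1 + 1 = 4; strictly interior points = area - boundary/2 + 1 = 1303; answer 1303
Part III: A2 = 1303; m = -15; f(3) = -2*(-36) + 3*(3) + 1*(-15) = 66; iterating: f(3)=66, f(4)=-237, f(5)=636, f(6)=-1917, f(7)=5505, f(8)=-16125, f(9)=46848, f(10)=-136566, f(11)=397551, f(12)=-1157952, f(13)=3371991; answer 3371991
Part IV: A3 = 3371991; d = -10; 9*(-10)^4 - 7*(-10)^3 - 3*(-10)^2 + 5*(-10)^1 + 8 = (90000) + (7000) + (-300) + (-50) + (8) = 96658; answer 96658

96658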